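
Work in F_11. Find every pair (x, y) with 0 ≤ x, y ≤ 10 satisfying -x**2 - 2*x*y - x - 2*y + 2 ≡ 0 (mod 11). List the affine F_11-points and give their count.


Affine F_11-points: {(0, 1), (1, 0), (2, 3), (3, 7), (4, 7), (5, 5), (6, 5), (7, 9), (8, 1), (9, 0)}; count = 10.

For each of the 121 pairs (x, y) ∈ F_11², evaluate f(x, y) mod 11. Record the zeros.
  x = 0: [0↦2, 1↦0, 2↦9, 3↦7, 4↦5, 5↦3, 6↦1, 7↦10, 8↦8, 9↦6, 10↦4]  zeros at y ∈ {1}
  x = 1: [0↦0, 1↦7, 2↦3, 3↦10, 4↦6, 5↦2, 6↦9, 7↦5, 8↦1, 9↦8, 10↦4]  zeros at y ∈ {0}
  x = 2: [0↦7, 1↦1, 2↦6, 3↦0, 4↦5, 5↦10, 6↦4, 7↦9, 8↦3, 9↦8, 10↦2]  zeros at y ∈ {3}
  x = 3: [0↦1, 1↦4, 2↦7, 3↦10, 4↦2, 5↦5, 6↦8, 7↦0, 8↦3, 9↦6, 10↦9]  zeros at y ∈ {7}
  x = 4: [0↦4, 1↦5, 2↦6, 3↦7, 4↦8, 5↦9, 6↦10, 7↦0, 8↦1, 9↦2, 10↦3]  zeros at y ∈ {7}
  x = 5: [0↦5, 1↦4, 2↦3, 3↦2, 4↦1, 5↦0, 6↦10, 7↦9, 8↦8, 9↦7, 10↦6]  zeros at y ∈ {5}
  x = 6: [0↦4, 1↦1, 2↦9, 3↦6, 4↦3, 5↦0, 6↦8, 7↦5, 8↦2, 9↦10, 10↦7]  zeros at y ∈ {5}
  x = 7: [0↦1, 1↦7, 2↦2, 3↦8, 4↦3, 5↦9, 6↦4, 7↦10, 8↦5, 9↦0, 10↦6]  zeros at y ∈ {9}
  x = 8: [0↦7, 1↦0, 2↦4, 3↦8, 4↦1, 5↦5, 6↦9, 7↦2, 8↦6, 9↦10, 10↦3]  zeros at y ∈ {1}
  x = 9: [0↦0, 1↦2, 2↦4, 3↦6, 4↦8, 5↦10, 6↦1, 7↦3, 8↦5, 9↦7, 10↦9]  zeros at y ∈ {0}
  x = 10: [0↦2, 1↦2, 2↦2, 3↦2, 4↦2, 5↦2, 6↦2, 7↦2, 8↦2, 9↦2, 10↦2]  zeros at y ∈ ∅
Collecting zeros: affine points = {(0, 1), (1, 0), (2, 3), (3, 7), (4, 7), (5, 5), (6, 5), (7, 9), (8, 1), (9, 0)}.
Total count |C(F_11)_aff| = 10.


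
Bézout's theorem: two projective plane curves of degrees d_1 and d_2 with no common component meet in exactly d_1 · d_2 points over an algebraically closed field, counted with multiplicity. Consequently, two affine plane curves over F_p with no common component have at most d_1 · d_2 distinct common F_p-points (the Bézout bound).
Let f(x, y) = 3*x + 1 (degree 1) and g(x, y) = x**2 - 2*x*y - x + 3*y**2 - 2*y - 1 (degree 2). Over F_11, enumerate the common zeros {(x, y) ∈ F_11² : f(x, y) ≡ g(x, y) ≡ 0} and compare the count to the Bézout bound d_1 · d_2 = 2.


Common zeros: ∅; count = 0; Bézout bound = 2.

deg(f) = 1, deg(g) = 2, so Bézout bound = 2.
Scan x ∈ F_11. For each x, list the y ∈ F_11 with f(x, y) ≡ 0 and those with g(x, y) ≡ 0 (mod 11); the common zeros in that column are the intersection.
  x = 0: f ≡ 0 at y ∈ ∅; g ≡ 0 at y ∈ {1, 7}; common: ∅.
  x = 1: f ≡ 0 at y ∈ ∅; g ≡ 0 at y ∈ ∅; common: ∅.
  x = 2: f ≡ 0 at y ∈ ∅; g ≡ 0 at y ∈ ∅; common: ∅.
  x = 3: f ≡ 0 at y ∈ ∅; g ≡ 0 at y ∈ {1, 9}; common: ∅.
  x = 4: f ≡ 0 at y ∈ ∅; g ≡ 0 at y ∈ {0, 7}; common: ∅.
  x = 5: f ≡ 0 at y ∈ ∅; g ≡ 0 at y ∈ {6, 9}; common: ∅.
  x = 6: f ≡ 0 at y ∈ ∅; g ≡ 0 at y ∈ ∅; common: ∅.
  x = 7: f ≡ 0 at y ∈ {0, 1, 2, 3, 4, 5, 6, 7, 8, 9, 10}; g ≡ 0 at y ∈ ∅; common: ∅.
  x = 8: f ≡ 0 at y ∈ ∅; g ≡ 0 at y ∈ {0, 6}; common: ∅.
  x = 9: f ≡ 0 at y ∈ ∅; g ≡ 0 at y ∈ ∅; common: ∅.
  x = 10: f ≡ 0 at y ∈ ∅; g ≡ 0 at y ∈ ∅; common: ∅.
Collecting: common zeros = ∅, so the count is 0.
Comparison with the Bézout bound: 0 ≤ 2 = deg(f)·deg(g), as expected for curves with no common component (the affine F_11-count falls short of the bound because intersections may lie at infinity, over extension fields, or carry multiplicity).


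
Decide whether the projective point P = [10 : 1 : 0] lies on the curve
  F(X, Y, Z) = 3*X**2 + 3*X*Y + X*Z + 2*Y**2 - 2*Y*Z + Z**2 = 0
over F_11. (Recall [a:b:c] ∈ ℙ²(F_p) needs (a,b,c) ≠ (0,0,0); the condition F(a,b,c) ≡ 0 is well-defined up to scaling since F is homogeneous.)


F(10,1,0) ≡ 2 (mod 11); P is NOT on the curve.

Evaluate F(10, 1, 0) term-by-term (mod 11).
  3*X**2 ↦ 3·100·1·1 = 300
  3*X*Y ↦ 3·10·1·1 = 30
  X*Z ↦ 1·10·1·0 = 0
  2*Y**2 ↦ 2·1·1·1 = 2
  -2*Y*Z ↦ -2·1·1·0 = 0
  Z**2 ↦ 1·1·1·0 = 0
Sum: F(10, 1, 0) = (300) + (30) + (0) + (2) + (0) + (0) = 332.
Reducing mod 11: 332 ≡ 2 (mod 11).
Since F(a, b, c) ≡ 2 ≠ 0 (mod 11), P does NOT lie on the curve.


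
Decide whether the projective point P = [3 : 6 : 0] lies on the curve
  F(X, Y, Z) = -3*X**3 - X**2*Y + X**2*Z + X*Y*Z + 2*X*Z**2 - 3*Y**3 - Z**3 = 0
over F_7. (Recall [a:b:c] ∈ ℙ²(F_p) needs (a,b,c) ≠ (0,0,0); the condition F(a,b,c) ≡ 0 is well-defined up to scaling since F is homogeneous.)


F(3,6,0) ≡ 1 (mod 7); P is NOT on the curve.

Evaluate F(3, 6, 0) term-by-term (mod 7).
  -3*X**3 ↦ -3·27·1·1 = -81
  -X**2*Y ↦ -1·9·6·1 = -54
  X**2*Z ↦ 1·9·1·0 = 0
  X*Y*Z ↦ 1·3·6·0 = 0
  2*X*Z**2 ↦ 2·3·1·0 = 0
  -3*Y**3 ↦ -3·1·216·1 = -648
  -Z**3 ↦ -1·1·1·0 = 0
Sum: F(3, 6, 0) = (-81) + (-54) + (0) + (0) + (0) + (-648) + (0) = -783.
Reducing mod 7: -783 ≡ 1 (mod 7).
Since F(a, b, c) ≡ 1 ≠ 0 (mod 7), P does NOT lie on the curve.


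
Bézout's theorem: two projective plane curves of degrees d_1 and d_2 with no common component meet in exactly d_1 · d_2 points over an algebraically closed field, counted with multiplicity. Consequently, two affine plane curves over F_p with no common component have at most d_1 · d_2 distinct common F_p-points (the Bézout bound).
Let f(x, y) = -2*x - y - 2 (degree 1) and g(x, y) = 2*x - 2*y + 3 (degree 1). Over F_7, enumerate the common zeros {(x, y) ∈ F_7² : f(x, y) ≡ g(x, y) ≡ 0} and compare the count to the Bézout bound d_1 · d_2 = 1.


Common zeros: {(0, 5)}; count = 1; Bézout bound = 1.

deg(f) = 1, deg(g) = 1, so Bézout bound = 1.
Scan x ∈ F_7. For each x, list the y ∈ F_7 with f(x, y) ≡ 0 and those with g(x, y) ≡ 0 (mod 7); the common zeros in that column are the intersection.
  x = 0: f ≡ 0 at y ∈ {5}; g ≡ 0 at y ∈ {5}; common: {5}.
  x = 1: f ≡ 0 at y ∈ {3}; g ≡ 0 at y ∈ {6}; common: ∅.
  x = 2: f ≡ 0 at y ∈ {1}; g ≡ 0 at y ∈ {0}; common: ∅.
  x = 3: f ≡ 0 at y ∈ {6}; g ≡ 0 at y ∈ {1}; common: ∅.
  x = 4: f ≡ 0 at y ∈ {4}; g ≡ 0 at y ∈ {2}; common: ∅.
  x = 5: f ≡ 0 at y ∈ {2}; g ≡ 0 at y ∈ {3}; common: ∅.
  x = 6: f ≡ 0 at y ∈ {0}; g ≡ 0 at y ∈ {4}; common: ∅.
Collecting: common zeros = {(0, 5)}, so the count is 1.
Comparison with the Bézout bound: 1 ≤ 1 = deg(f)·deg(g), as expected for curves with no common component (the bound is attained).


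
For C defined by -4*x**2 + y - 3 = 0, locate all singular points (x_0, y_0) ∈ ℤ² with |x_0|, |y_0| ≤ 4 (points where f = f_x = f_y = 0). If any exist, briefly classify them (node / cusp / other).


No singular points in the scanned grid; C is smooth there.

Compute partial derivatives:
  f_x = -8*x.
  f_y = 1.
f_y = 1 is a nonzero constant, so f_y never vanishes: no point (x, y) can satisfy f = f_x = f_y = 0. In particular no (x, y) ∈ {−4, ..., 4}² is singular; the curve is smooth.


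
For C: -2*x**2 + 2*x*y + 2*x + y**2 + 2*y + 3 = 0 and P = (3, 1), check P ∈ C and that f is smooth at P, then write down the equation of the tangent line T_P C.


Tangent line at P: -8*x + 10*y + 14 = 0.

Step 1: f(3, 1) = 0, so P lies on C.
Step 2: partial derivatives
  f_x(x, y) = -4*x + 2*y + 2, f_y(x, y) = 2*x + 2*y + 2.
  f_x(P) = -8, f_y(P) = 10 (gradient nonzero, so P is smooth).
Step 3: tangent line at P: -8·(x − 3) + 10·(y − 1) = 0.
Expanding: -8*x + 10*y + 14 = 0.


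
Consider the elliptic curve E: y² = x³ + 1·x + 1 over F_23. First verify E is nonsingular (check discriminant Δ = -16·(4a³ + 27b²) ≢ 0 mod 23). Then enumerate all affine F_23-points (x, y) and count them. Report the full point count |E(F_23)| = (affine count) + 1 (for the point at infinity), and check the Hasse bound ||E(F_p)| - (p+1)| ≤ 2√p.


Affine points = {(0, 1), (0, 22), (1, 7), (1, 16), (3, 10), (3, 13), (4, 0), (5, 4), (5, 19), (6, 4), (6, 19), (7, 11), (7, 12), (9, 7), (9, 16), (11, 3), (11, 20), (12, 4), (12, 19), (13, 7), (13, 16), (17, 3), (17, 20), (18, 3), (18, 20), (19, 5), (19, 18)}; affine count = 27; |E(F_23)| = 28.

Discriminant check: Δ ∝ 4a³ + 27b² = 4·1³ + 27·1² = 4·1 + 27·1 ≡ 8 (mod 23). Nonzero ⇒ E is nonsingular.
For each x ∈ F_23, compute rhs = x³ + 1·x + 1 mod 23, then count y ∈ F_23 with y² ≡ rhs.
  x = 0: rhs = 1, matching y values: 1, 22 (2 points).
  x = 1: rhs = 3, matching y values: 7, 16 (2 points).
  x = 2: rhs = 11, matching y values: none (0 points).
  x = 3: rhs = 8, matching y values: 10, 13 (2 points).
  x = 4: rhs = 0, matching y values: 0 (1 points).
  x = 5: rhs = 16, matching y values: 4, 19 (2 points).
  x = 6: rhs = 16, matching y values: 4, 19 (2 points).
  x = 7: rhs = 6, matching y values: 11, 12 (2 points).
  x = 8: rhs = 15, matching y values: none (0 points).
  x = 9: rhs = 3, matching y values: 7, 16 (2 points).
  x = 10: rhs = 22, matching y values: none (0 points).
  x = 11: rhs = 9, matching y values: 3, 20 (2 points).
  x = 12: rhs = 16, matching y values: 4, 19 (2 points).
  x = 13: rhs = 3, matching y values: 7, 16 (2 points).
  x = 14: rhs = 22, matching y values: none (0 points).
  x = 15: rhs = 10, matching y values: none (0 points).
  x = 16: rhs = 19, matching y values: none (0 points).
  x = 17: rhs = 9, matching y values: 3, 20 (2 points).
  x = 18: rhs = 9, matching y values: 3, 20 (2 points).
  x = 19: rhs = 2, matching y values: 5, 18 (2 points).
  x = 20: rhs = 17, matching y values: none (0 points).
  x = 21: rhs = 14, matching y values: none (0 points).
  x = 22: rhs = 22, matching y values: none (0 points).
Total affine count: 27.
Full point count |E(F_23)| = 27 + 1 = 28.
Hasse bound: |28 − (23+1)| = |4| = 4 ≤ 2√23 ≈ 9.5917 ✓.


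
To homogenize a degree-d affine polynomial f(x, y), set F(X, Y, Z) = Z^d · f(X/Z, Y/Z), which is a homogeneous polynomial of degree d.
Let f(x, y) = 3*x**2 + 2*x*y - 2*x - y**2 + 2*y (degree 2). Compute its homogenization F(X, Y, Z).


F(X, Y, Z) = 3*X**2 + 2*X*Y - 2*X*Z - Y**2 + 2*Y*Z

deg(f) = 2.
Substitute x = X/Z, y = Y/Z into f, then multiply by Z^2.
  monomial 3·x^2·y^0 ↦ 3·X^2·Y^0·Z^0.
  monomial 2·x^1·y^1 ↦ 2·X^1·Y^1·Z^0.
  monomial -2·x^1·y^0 ↦ -2·X^1·Y^0·Z^1.
  monomial -1·x^0·y^2 ↦ -1·X^0·Y^2·Z^0.
  monomial 2·x^0·y^1 ↦ 2·X^0·Y^1·Z^1.
Collecting: F(X, Y, Z) = 3*X**2 + 2*X*Y - 2*X*Z - Y**2 + 2*Y*Z.


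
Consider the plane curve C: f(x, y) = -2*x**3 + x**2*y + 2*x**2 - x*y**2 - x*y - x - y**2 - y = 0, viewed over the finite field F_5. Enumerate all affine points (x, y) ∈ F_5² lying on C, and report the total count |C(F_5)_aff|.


Affine F_5-points: {(0, 0), (0, 4), (2, 0), (2, 2), (3, 2), (3, 3), (4, 0)}; count = 7.

For each of the 25 pairs (x, y) ∈ F_5², evaluate f(x, y) mod 5. Record the zeros.
  x = 0: [0↦0, 1↦3, 2↦4, 3↦3, 4↦0]  zeros at y ∈ {0, 4}
  x = 1: [0↦4, 1↦1, 2↦4, 3↦3, 4↦3]  zeros at y ∈ ∅
  x = 2: [0↦0, 1↦3, 2↦0, 3↦1, 4↦1]  zeros at y ∈ {0, 2}
  x = 3: [0↦1, 1↦2, 2↦0, 3↦0, 4↦2]  zeros at y ∈ {2, 3}
  x = 4: [0↦0, 1↦1, 2↦2, 3↦3, 4↦4]  zeros at y ∈ {0}
Collecting zeros: affine points = {(0, 0), (0, 4), (2, 0), (2, 2), (3, 2), (3, 3), (4, 0)}.
Total count |C(F_5)_aff| = 7.


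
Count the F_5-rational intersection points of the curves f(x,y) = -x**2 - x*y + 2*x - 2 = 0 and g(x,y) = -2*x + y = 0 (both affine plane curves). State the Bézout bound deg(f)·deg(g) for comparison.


Common zeros: {(2, 4)}; count = 1; Bézout bound = 2.

deg(f) = 2, deg(g) = 1, so Bézout bound = 2.
Scan x ∈ F_5. For each x, list the y ∈ F_5 with f(x, y) ≡ 0 and those with g(x, y) ≡ 0 (mod 5); the common zeros in that column are the intersection.
  x = 0: f ≡ 0 at y ∈ ∅; g ≡ 0 at y ∈ {0}; common: ∅.
  x = 1: f ≡ 0 at y ∈ {4}; g ≡ 0 at y ∈ {2}; common: ∅.
  x = 2: f ≡ 0 at y ∈ {4}; g ≡ 0 at y ∈ {4}; common: {4}.
  x = 3: f ≡ 0 at y ∈ {0}; g ≡ 0 at y ∈ {1}; common: ∅.
  x = 4: f ≡ 0 at y ∈ {0}; g ≡ 0 at y ∈ {3}; common: ∅.
Collecting: common zeros = {(2, 4)}, so the count is 1.
Comparison with the Bézout bound: 1 ≤ 2 = deg(f)·deg(g), as expected for curves with no common component (the affine F_5-count falls short of the bound because intersections may lie at infinity, over extension fields, or carry multiplicity).


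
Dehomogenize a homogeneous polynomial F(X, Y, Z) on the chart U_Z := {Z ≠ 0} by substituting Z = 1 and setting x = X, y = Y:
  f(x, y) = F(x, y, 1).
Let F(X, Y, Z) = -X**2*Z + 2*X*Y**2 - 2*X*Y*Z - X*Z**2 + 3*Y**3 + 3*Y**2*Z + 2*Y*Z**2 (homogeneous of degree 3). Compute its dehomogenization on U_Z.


f(x, y) = -x**2 + 2*x*y**2 - 2*x*y - x + 3*y**3 + 3*y**2 + 2*y

On U_Z we set Z = 1. Each monomial c·X^i·Y^j·Z^k in F becomes c·x^i·y^j·1^k = c·x^i·y^j.
Substituting Z = 1: F(X, Y, 1) = -x**2 + 2*x*y**2 - 2*x*y - x + 3*y**3 + 3*y**2 + 2*y.
Note: deg(f) ≤ deg(F) = 3; strict inequality happens when F is divisible by Z (lost terms).


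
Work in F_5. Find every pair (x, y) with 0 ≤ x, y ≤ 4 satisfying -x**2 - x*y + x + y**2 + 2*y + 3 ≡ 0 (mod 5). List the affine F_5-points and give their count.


Affine F_5-points: {(1, 1), (1, 3), (2, 2), (2, 3), (4, 1)}; count = 5.

For each of the 25 pairs (x, y) ∈ F_5², evaluate f(x, y) mod 5. Record the zeros.
  x = 0: [0↦3, 1↦1, 2↦1, 3↦3, 4↦2]  zeros at y ∈ ∅
  x = 1: [0↦3, 1↦0, 2↦4, 3↦0, 4↦3]  zeros at y ∈ {1, 3}
  x = 2: [0↦1, 1↦2, 2↦0, 3↦0, 4↦2]  zeros at y ∈ {2, 3}
  x = 3: [0↦2, 1↦2, 2↦4, 3↦3, 4↦4]  zeros at y ∈ ∅
  x = 4: [0↦1, 1↦0, 2↦1, 3↦4, 4↦4]  zeros at y ∈ {1}
Collecting zeros: affine points = {(1, 1), (1, 3), (2, 2), (2, 3), (4, 1)}.
Total count |C(F_5)_aff| = 5.


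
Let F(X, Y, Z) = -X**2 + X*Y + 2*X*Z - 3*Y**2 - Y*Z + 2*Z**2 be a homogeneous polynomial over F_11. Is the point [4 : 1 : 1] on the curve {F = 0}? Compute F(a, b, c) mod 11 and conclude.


F(4,1,1) ≡ 5 (mod 11); P is NOT on the curve.

Evaluate F(4, 1, 1) term-by-term (mod 11).
  -X**2 ↦ -1·16·1·1 = -16
  X*Y ↦ 1·4·1·1 = 4
  2*X*Z ↦ 2·4·1·1 = 8
  -3*Y**2 ↦ -3·1·1·1 = -3
  -Y*Z ↦ -1·1·1·1 = -1
  2*Z**2 ↦ 2·1·1·1 = 2
Sum: F(4, 1, 1) = (-16) + (4) + (8) + (-3) + (-1) + (2) = -6.
Reducing mod 11: -6 ≡ 5 (mod 11).
Since F(a, b, c) ≡ 5 ≠ 0 (mod 11), P does NOT lie on the curve.


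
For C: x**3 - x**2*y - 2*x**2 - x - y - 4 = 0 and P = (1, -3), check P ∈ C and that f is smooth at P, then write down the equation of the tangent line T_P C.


Tangent line at P: 4*x - 2*y - 10 = 0.

Step 1: f(1, -3) = 0, so P lies on C.
Step 2: partial derivatives
  f_x(x, y) = 3*x**2 - 2*x*y - 4*x - 1, f_y(x, y) = -x**2 - 1.
  f_x(P) = 4, f_y(P) = -2 (gradient nonzero, so P is smooth).
Step 3: tangent line at P: 4·(x − 1) + -2·(y − -3) = 0.
Expanding: 4*x - 2*y - 10 = 0.


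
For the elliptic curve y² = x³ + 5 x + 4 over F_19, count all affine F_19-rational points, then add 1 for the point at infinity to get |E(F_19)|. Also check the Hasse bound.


Affine points = {(0, 2), (0, 17), (8, 9), (8, 10), (10, 3), (10, 16), (12, 5), (12, 14), (13, 9), (13, 10), (14, 5), (14, 14), (16, 0), (17, 9), (17, 10), (18, 6), (18, 13)}; affine count = 17; |E(F_19)| = 18.

Discriminant check: Δ ∝ 4a³ + 27b² = 4·5³ + 27·4² = 4·125 + 27·16 ≡ 1 (mod 19). Nonzero ⇒ E is nonsingular.
For each x ∈ F_19, compute rhs = x³ + 5·x + 4 mod 19, then count y ∈ F_19 with y² ≡ rhs.
  x = 0: rhs = 4, matching y values: 2, 17 (2 points).
  x = 1: rhs = 10, matching y values: none (0 points).
  x = 2: rhs = 3, matching y values: none (0 points).
  x = 3: rhs = 8, matching y values: none (0 points).
  x = 4: rhs = 12, matching y values: none (0 points).
  x = 5: rhs = 2, matching y values: none (0 points).
  x = 6: rhs = 3, matching y values: none (0 points).
  x = 7: rhs = 2, matching y values: none (0 points).
  x = 8: rhs = 5, matching y values: 9, 10 (2 points).
  x = 9: rhs = 18, matching y values: none (0 points).
  x = 10: rhs = 9, matching y values: 3, 16 (2 points).
  x = 11: rhs = 3, matching y values: none (0 points).
  x = 12: rhs = 6, matching y values: 5, 14 (2 points).
  x = 13: rhs = 5, matching y values: 9, 10 (2 points).
  x = 14: rhs = 6, matching y values: 5, 14 (2 points).
  x = 15: rhs = 15, matching y values: none (0 points).
  x = 16: rhs = 0, matching y values: 0 (1 points).
  x = 17: rhs = 5, matching y values: 9, 10 (2 points).
  x = 18: rhs = 17, matching y values: 6, 13 (2 points).
Total affine count: 17.
Full point count |E(F_19)| = 17 + 1 = 18.
Hasse bound: |18 − (19+1)| = |-2| = 2 ≤ 2√19 ≈ 8.7178 ✓.


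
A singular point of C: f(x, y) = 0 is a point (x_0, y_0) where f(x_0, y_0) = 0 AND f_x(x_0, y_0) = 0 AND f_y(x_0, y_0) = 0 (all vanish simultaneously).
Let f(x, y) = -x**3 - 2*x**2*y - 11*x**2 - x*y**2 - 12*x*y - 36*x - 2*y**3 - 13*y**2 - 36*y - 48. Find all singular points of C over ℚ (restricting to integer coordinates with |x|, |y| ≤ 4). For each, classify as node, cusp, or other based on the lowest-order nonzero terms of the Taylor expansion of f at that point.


Singular points: {(-2, -2)}; classification: node.

Compute partial derivatives:
  f_x = -3*x**2 - 4*x*y - 22*x - y**2 - 12*y - 36.
  f_y = -2*x**2 - 2*x*y - 12*x - 6*y**2 - 26*y - 36.
Scan x_0 ∈ {−4, ..., 4}. For each x_0, f_y(x_0, y) is a polynomial in y; find its integer roots y ∈ {−4, ..., 4}, then test f_x and f at those candidates.
  x = -4: f_y(-4, y) = -6*y**2 - 18*y - 20; no integer root y with |y| ≤ 4.
  x = -3: f_y(-3, y) = -6*y**2 - 20*y - 18; no integer root y with |y| ≤ 4.
  x = -2: f_y(-2, y) = -6*y**2 - 22*y - 20; vanishes at y ∈ {-2}. (-2, -2): f_x = 0, f = 0 — SINGULAR.
  x = -1: f_y(-1, y) = -6*y**2 - 24*y - 26; no integer root y with |y| ≤ 4.
  x = 0: f_y(0, y) = -6*y**2 - 26*y - 36; no integer root y with |y| ≤ 4.
  x = 1: f_y(1, y) = -6*y**2 - 28*y - 50; no integer root y with |y| ≤ 4.
  x = 2: f_y(2, y) = -6*y**2 - 30*y - 68; no integer root y with |y| ≤ 4.
  x = 3: f_y(3, y) = -6*y**2 - 32*y - 90; no integer root y with |y| ≤ 4.
  x = 4: f_y(4, y) = -6*y**2 - 34*y - 116; no integer root y with |y| ≤ 4.
Only singular point on the grid: (-2, -2).
Classify: substitute x = -2 + u, y = -2 + v and expand: f = -u**3 - 2*u**2*v - u**2 - u*v**2 - 2*v**3 + v**2.
No constant or linear terms (consistent with a singular point). Quadratic part: -u**2 + v**2. Cubic part: -u**3 - 2*u**2*v - u*v**2 - 2*v**3.
The quadratic part v**2 - u**2 = (v − u)(v + u) splits into two distinct linear factors, so there are two distinct tangent lines y − -2 = ±(x − -2) — this is a node (ordinary double point).
Classification: node.


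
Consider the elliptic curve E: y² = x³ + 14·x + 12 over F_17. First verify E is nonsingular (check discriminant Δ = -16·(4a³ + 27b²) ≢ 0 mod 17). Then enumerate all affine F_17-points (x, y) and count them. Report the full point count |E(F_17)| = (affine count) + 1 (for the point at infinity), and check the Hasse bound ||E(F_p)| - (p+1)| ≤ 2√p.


Affine points = {(3, 8), (3, 9), (4, 8), (4, 9), (9, 0), (10, 8), (10, 9), (11, 1), (11, 16), (12, 2), (12, 15)}; affine count = 11; |E(F_17)| = 12.

Discriminant check: Δ ∝ 4a³ + 27b² = 4·14³ + 27·12² = 4·2744 + 27·144 ≡ 6 (mod 17). Nonzero ⇒ E is nonsingular.
For each x ∈ F_17, compute rhs = x³ + 14·x + 12 mod 17, then count y ∈ F_17 with y² ≡ rhs.
  x = 0: rhs = 12, matching y values: none (0 points).
  x = 1: rhs = 10, matching y values: none (0 points).
  x = 2: rhs = 14, matching y values: none (0 points).
  x = 3: rhs = 13, matching y values: 8, 9 (2 points).
  x = 4: rhs = 13, matching y values: 8, 9 (2 points).
  x = 5: rhs = 3, matching y values: none (0 points).
  x = 6: rhs = 6, matching y values: none (0 points).
  x = 7: rhs = 11, matching y values: none (0 points).
  x = 8: rhs = 7, matching y values: none (0 points).
  x = 9: rhs = 0, matching y values: 0 (1 points).
  x = 10: rhs = 13, matching y values: 8, 9 (2 points).
  x = 11: rhs = 1, matching y values: 1, 16 (2 points).
  x = 12: rhs = 4, matching y values: 2, 15 (2 points).
  x = 13: rhs = 11, matching y values: none (0 points).
  x = 14: rhs = 11, matching y values: none (0 points).
  x = 15: rhs = 10, matching y values: none (0 points).
  x = 16: rhs = 14, matching y values: none (0 points).
Total affine count: 11.
Full point count |E(F_17)| = 11 + 1 = 12.
Hasse bound: |12 − (17+1)| = |-6| = 6 ≤ 2√17 ≈ 8.2462 ✓.


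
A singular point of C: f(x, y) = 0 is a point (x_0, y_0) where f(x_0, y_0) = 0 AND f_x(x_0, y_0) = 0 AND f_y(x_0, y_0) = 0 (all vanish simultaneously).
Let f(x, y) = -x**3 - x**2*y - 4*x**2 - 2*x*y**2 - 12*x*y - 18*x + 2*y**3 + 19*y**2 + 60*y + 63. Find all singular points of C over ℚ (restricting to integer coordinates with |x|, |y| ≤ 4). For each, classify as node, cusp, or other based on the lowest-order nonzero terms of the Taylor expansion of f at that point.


Singular points: {(0, -3)}; classification: node.

Compute partial derivatives:
  f_x = -3*x**2 - 2*x*y - 8*x - 2*y**2 - 12*y - 18.
  f_y = -x**2 - 4*x*y - 12*x + 6*y**2 + 38*y + 60.
Scan x_0 ∈ {−4, ..., 4}. For each x_0, f_y(x_0, y) is a polynomial in y; find its integer roots y ∈ {−4, ..., 4}, then test f_x and f at those candidates.
  x = -4: f_y(-4, y) = 6*y**2 + 54*y + 92; no integer root y with |y| ≤ 4.
  x = -3: f_y(-3, y) = 6*y**2 + 50*y + 87; no integer root y with |y| ≤ 4.
  x = -2: f_y(-2, y) = 6*y**2 + 46*y + 80; no integer root y with |y| ≤ 4.
  x = -1: f_y(-1, y) = 6*y**2 + 42*y + 71; no integer root y with |y| ≤ 4.
  x = 0: f_y(0, y) = 6*y**2 + 38*y + 60; vanishes at y ∈ {-3}. (0, -3): f_x = 0, f = 0 — SINGULAR.
  x = 1: f_y(1, y) = 6*y**2 + 34*y + 47; no integer root y with |y| ≤ 4.
  x = 2: f_y(2, y) = 6*y**2 + 30*y + 32; no integer root y with |y| ≤ 4.
  x = 3: f_y(3, y) = 6*y**2 + 26*y + 15; no integer root y with |y| ≤ 4.
  x = 4: f_y(4, y) = 6*y**2 + 22*y - 4; no integer root y with |y| ≤ 4.
Only singular point on the grid: (0, -3).
Classify: substitute x = 0 + u, y = -3 + v and expand: f = -u**3 - u**2*v - u**2 - 2*u*v**2 + 2*v**3 + v**2.
No constant or linear terms (consistent with a singular point). Quadratic part: -u**2 + v**2. Cubic part: -u**3 - u**2*v - 2*u*v**2 + 2*v**3.
The quadratic part v**2 - u**2 = (v − u)(v + u) splits into two distinct linear factors, so there are two distinct tangent lines y − -3 = ±(x − 0) — this is a node (ordinary double point).
Classification: node.


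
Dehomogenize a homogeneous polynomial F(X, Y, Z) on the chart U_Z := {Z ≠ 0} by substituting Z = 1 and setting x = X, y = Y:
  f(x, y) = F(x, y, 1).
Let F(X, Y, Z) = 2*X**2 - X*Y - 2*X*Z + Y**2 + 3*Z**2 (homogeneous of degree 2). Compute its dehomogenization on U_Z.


f(x, y) = 2*x**2 - x*y - 2*x + y**2 + 3

On U_Z we set Z = 1. Each monomial c·X^i·Y^j·Z^k in F becomes c·x^i·y^j·1^k = c·x^i·y^j.
Substituting Z = 1: F(X, Y, 1) = 2*x**2 - x*y - 2*x + y**2 + 3.
Note: deg(f) ≤ deg(F) = 2; strict inequality happens when F is divisible by Z (lost terms).


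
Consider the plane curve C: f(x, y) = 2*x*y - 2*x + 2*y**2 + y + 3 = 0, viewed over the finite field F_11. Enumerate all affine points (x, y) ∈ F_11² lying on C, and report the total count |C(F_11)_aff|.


Affine F_11-points: {(1, 5), (1, 10), (2, 7), (4, 6), (5, 3), (5, 8), (7, 0), (7, 9), (10, 2), (10, 4)}; count = 10.

For each of the 121 pairs (x, y) ∈ F_11², evaluate f(x, y) mod 11. Record the zeros.
  x = 0: [0↦3, 1↦6, 2↦2, 3↦2, 4↦6, 5↦3, 6↦4, 7↦9, 8↦7, 9↦9, 10↦4]  zeros at y ∈ ∅
  x = 1: [0↦1, 1↦6, 2↦4, 3↦6, 4↦1, 5↦0, 6↦3, 7↦10, 8↦10, 9↦3, 10↦0]  zeros at y ∈ {5, 10}
  x = 2: [0↦10, 1↦6, 2↦6, 3↦10, 4↦7, 5↦8, 6↦2, 7↦0, 8↦2, 9↦8, 10↦7]  zeros at y ∈ {7}
  x = 3: [0↦8, 1↦6, 2↦8, 3↦3, 4↦2, 5↦5, 6↦1, 7↦1, 8↦5, 9↦2, 10↦3]  zeros at y ∈ ∅
  x = 4: [0↦6, 1↦6, 2↦10, 3↦7, 4↦8, 5↦2, 6↦0, 7↦2, 8↦8, 9↦7, 10↦10]  zeros at y ∈ {6}
  x = 5: [0↦4, 1↦6, 2↦1, 3↦0, 4↦3, 5↦10, 6↦10, 7↦3, 8↦0, 9↦1, 10↦6]  zeros at y ∈ {3, 8}
  x = 6: [0↦2, 1↦6, 2↦3, 3↦4, 4↦9, 5↦7, 6↦9, 7↦4, 8↦3, 9↦6, 10↦2]  zeros at y ∈ ∅
  x = 7: [0↦0, 1↦6, 2↦5, 3↦8, 4↦4, 5↦4, 6↦8, 7↦5, 8↦6, 9↦0, 10↦9]  zeros at y ∈ {0, 9}
  x = 8: [0↦9, 1↦6, 2↦7, 3↦1, 4↦10, 5↦1, 6↦7, 7↦6, 8↦9, 9↦5, 10↦5]  zeros at y ∈ ∅
  x = 9: [0↦7, 1↦6, 2↦9, 3↦5, 4↦5, 5↦9, 6↦6, 7↦7, 8↦1, 9↦10, 10↦1]  zeros at y ∈ ∅
  x = 10: [0↦5, 1↦6, 2↦0, 3↦9, 4↦0, 5↦6, 6↦5, 7↦8, 8↦4, 9↦4, 10↦8]  zeros at y ∈ {2, 4}
Collecting zeros: affine points = {(1, 5), (1, 10), (2, 7), (4, 6), (5, 3), (5, 8), (7, 0), (7, 9), (10, 2), (10, 4)}.
Total count |C(F_11)_aff| = 10.


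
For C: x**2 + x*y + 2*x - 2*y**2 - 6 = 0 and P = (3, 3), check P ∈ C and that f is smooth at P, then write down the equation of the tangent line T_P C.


Tangent line at P: 11*x - 9*y - 6 = 0.

Step 1: f(3, 3) = 0, so P lies on C.
Step 2: partial derivatives
  f_x(x, y) = 2*x + y + 2, f_y(x, y) = x - 4*y.
  f_x(P) = 11, f_y(P) = -9 (gradient nonzero, so P is smooth).
Step 3: tangent line at P: 11·(x − 3) + -9·(y − 3) = 0.
Expanding: 11*x - 9*y - 6 = 0.


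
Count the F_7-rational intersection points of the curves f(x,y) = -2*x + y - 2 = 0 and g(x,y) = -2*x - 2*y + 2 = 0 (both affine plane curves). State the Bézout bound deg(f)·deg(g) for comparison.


Common zeros: {(2, 6)}; count = 1; Bézout bound = 1.

deg(f) = 1, deg(g) = 1, so Bézout bound = 1.
Scan x ∈ F_7. For each x, list the y ∈ F_7 with f(x, y) ≡ 0 and those with g(x, y) ≡ 0 (mod 7); the common zeros in that column are the intersection.
  x = 0: f ≡ 0 at y ∈ {2}; g ≡ 0 at y ∈ {1}; common: ∅.
  x = 1: f ≡ 0 at y ∈ {4}; g ≡ 0 at y ∈ {0}; common: ∅.
  x = 2: f ≡ 0 at y ∈ {6}; g ≡ 0 at y ∈ {6}; common: {6}.
  x = 3: f ≡ 0 at y ∈ {1}; g ≡ 0 at y ∈ {5}; common: ∅.
  x = 4: f ≡ 0 at y ∈ {3}; g ≡ 0 at y ∈ {4}; common: ∅.
  x = 5: f ≡ 0 at y ∈ {5}; g ≡ 0 at y ∈ {3}; common: ∅.
  x = 6: f ≡ 0 at y ∈ {0}; g ≡ 0 at y ∈ {2}; common: ∅.
Collecting: common zeros = {(2, 6)}, so the count is 1.
Comparison with the Bézout bound: 1 ≤ 1 = deg(f)·deg(g), as expected for curves with no common component (the bound is attained).


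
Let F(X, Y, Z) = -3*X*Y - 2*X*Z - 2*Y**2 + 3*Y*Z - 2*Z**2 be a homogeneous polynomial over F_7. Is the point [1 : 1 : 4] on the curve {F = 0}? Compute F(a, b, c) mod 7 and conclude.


F(1,1,4) ≡ 2 (mod 7); P is NOT on the curve.

Evaluate F(1, 1, 4) term-by-term (mod 7).
  -3*X*Y ↦ -3·1·1·1 = -3
  -2*X*Z ↦ -2·1·1·4 = -8
  -2*Y**2 ↦ -2·1·1·1 = -2
  3*Y*Z ↦ 3·1·1·4 = 12
  -2*Z**2 ↦ -2·1·1·16 = -32
Sum: F(1, 1, 4) = (-3) + (-8) + (-2) + (12) + (-32) = -33.
Reducing mod 7: -33 ≡ 2 (mod 7).
Since F(a, b, c) ≡ 2 ≠ 0 (mod 7), P does NOT lie on the curve.


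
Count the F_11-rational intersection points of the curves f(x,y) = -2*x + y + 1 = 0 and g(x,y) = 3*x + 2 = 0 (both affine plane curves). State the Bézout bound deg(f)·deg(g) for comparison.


Common zeros: {(3, 5)}; count = 1; Bézout bound = 1.

deg(f) = 1, deg(g) = 1, so Bézout bound = 1.
Scan x ∈ F_11. For each x, list the y ∈ F_11 with f(x, y) ≡ 0 and those with g(x, y) ≡ 0 (mod 11); the common zeros in that column are the intersection.
  x = 0: f ≡ 0 at y ∈ {10}; g ≡ 0 at y ∈ ∅; common: ∅.
  x = 1: f ≡ 0 at y ∈ {1}; g ≡ 0 at y ∈ ∅; common: ∅.
  x = 2: f ≡ 0 at y ∈ {3}; g ≡ 0 at y ∈ ∅; common: ∅.
  x = 3: f ≡ 0 at y ∈ {5}; g ≡ 0 at y ∈ {0, 1, 2, 3, 4, 5, 6, 7, 8, 9, 10}; common: {5}.
  x = 4: f ≡ 0 at y ∈ {7}; g ≡ 0 at y ∈ ∅; common: ∅.
  x = 5: f ≡ 0 at y ∈ {9}; g ≡ 0 at y ∈ ∅; common: ∅.
  x = 6: f ≡ 0 at y ∈ {0}; g ≡ 0 at y ∈ ∅; common: ∅.
  x = 7: f ≡ 0 at y ∈ {2}; g ≡ 0 at y ∈ ∅; common: ∅.
  x = 8: f ≡ 0 at y ∈ {4}; g ≡ 0 at y ∈ ∅; common: ∅.
  x = 9: f ≡ 0 at y ∈ {6}; g ≡ 0 at y ∈ ∅; common: ∅.
  x = 10: f ≡ 0 at y ∈ {8}; g ≡ 0 at y ∈ ∅; common: ∅.
Collecting: common zeros = {(3, 5)}, so the count is 1.
Comparison with the Bézout bound: 1 ≤ 1 = deg(f)·deg(g), as expected for curves with no common component (the bound is attained).


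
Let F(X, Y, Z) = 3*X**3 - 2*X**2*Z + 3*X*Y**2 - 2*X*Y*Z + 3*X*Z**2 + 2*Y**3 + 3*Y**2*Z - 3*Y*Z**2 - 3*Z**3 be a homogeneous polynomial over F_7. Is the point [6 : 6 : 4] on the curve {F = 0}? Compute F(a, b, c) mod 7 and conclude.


F(6,6,4) ≡ 6 (mod 7); P is NOT on the curve.

Evaluate F(6, 6, 4) term-by-term (mod 7).
  3*X**3 ↦ 3·216·1·1 = 648
  -2*X**2*Z ↦ -2·36·1·4 = -288
  3*X*Y**2 ↦ 3·6·36·1 = 648
  -2*X*Y*Z ↦ -2·6·6·4 = -288
  3*X*Z**2 ↦ 3·6·1·16 = 288
  2*Y**3 ↦ 2·1·216·1 = 432
  3*Y**2*Z ↦ 3·1·36·4 = 432
  -3*Y*Z**2 ↦ -3·1·6·16 = -288
  -3*Z**3 ↦ -3·1·1·64 = -192
Sum: F(6, 6, 4) = (648) + (-288) + (648) + (-288) + (288) + (432) + (432) + (-288) + (-192) = 1392.
Reducing mod 7: 1392 ≡ 6 (mod 7).
Since F(a, b, c) ≡ 6 ≠ 0 (mod 7), P does NOT lie on the curve.


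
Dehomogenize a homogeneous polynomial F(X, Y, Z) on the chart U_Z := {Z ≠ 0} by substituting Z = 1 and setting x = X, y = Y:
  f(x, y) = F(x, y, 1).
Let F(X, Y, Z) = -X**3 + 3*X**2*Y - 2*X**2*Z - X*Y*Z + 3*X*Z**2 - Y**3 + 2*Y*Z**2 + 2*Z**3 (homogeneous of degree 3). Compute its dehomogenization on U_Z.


f(x, y) = -x**3 + 3*x**2*y - 2*x**2 - x*y + 3*x - y**3 + 2*y + 2

On U_Z we set Z = 1. Each monomial c·X^i·Y^j·Z^k in F becomes c·x^i·y^j·1^k = c·x^i·y^j.
Substituting Z = 1: F(X, Y, 1) = -x**3 + 3*x**2*y - 2*x**2 - x*y + 3*x - y**3 + 2*y + 2.
Note: deg(f) ≤ deg(F) = 3; strict inequality happens when F is divisible by Z (lost terms).


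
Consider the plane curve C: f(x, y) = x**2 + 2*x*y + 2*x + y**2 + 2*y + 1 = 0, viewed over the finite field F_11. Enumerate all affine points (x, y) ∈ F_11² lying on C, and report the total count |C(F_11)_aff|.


Affine F_11-points: {(0, 10), (1, 9), (2, 8), (3, 7), (4, 6), (5, 5), (6, 4), (7, 3), (8, 2), (9, 1), (10, 0)}; count = 11.

For each of the 121 pairs (x, y) ∈ F_11², evaluate f(x, y) mod 11. Record the zeros.
  x = 0: [0↦1, 1↦4, 2↦9, 3↦5, 4↦3, 5↦3, 6↦5, 7↦9, 8↦4, 9↦1, 10↦0]  zeros at y ∈ {10}
  x = 1: [0↦4, 1↦9, 2↦5, 3↦3, 4↦3, 5↦5, 6↦9, 7↦4, 8↦1, 9↦0, 10↦1]  zeros at y ∈ {9}
  x = 2: [0↦9, 1↦5, 2↦3, 3↦3, 4↦5, 5↦9, 6↦4, 7↦1, 8↦0, 9↦1, 10↦4]  zeros at y ∈ {8}
  x = 3: [0↦5, 1↦3, 2↦3, 3↦5, 4↦9, 5↦4, 6↦1, 7↦0, 8↦1, 9↦4, 10↦9]  zeros at y ∈ {7}
  x = 4: [0↦3, 1↦3, 2↦5, 3↦9, 4↦4, 5↦1, 6↦0, 7↦1, 8↦4, 9↦9, 10↦5]  zeros at y ∈ {6}
  x = 5: [0↦3, 1↦5, 2↦9, 3↦4, 4↦1, 5↦0, 6↦1, 7↦4, 8↦9, 9↦5, 10↦3]  zeros at y ∈ {5}
  x = 6: [0↦5, 1↦9, 2↦4, 3↦1, 4↦0, 5↦1, 6↦4, 7↦9, 8↦5, 9↦3, 10↦3]  zeros at y ∈ {4}
  x = 7: [0↦9, 1↦4, 2↦1, 3↦0, 4↦1, 5↦4, 6↦9, 7↦5, 8↦3, 9↦3, 10↦5]  zeros at y ∈ {3}
  x = 8: [0↦4, 1↦1, 2↦0, 3↦1, 4↦4, 5↦9, 6↦5, 7↦3, 8↦3, 9↦5, 10↦9]  zeros at y ∈ {2}
  x = 9: [0↦1, 1↦0, 2↦1, 3↦4, 4↦9, 5↦5, 6↦3, 7↦3, 8↦5, 9↦9, 10↦4]  zeros at y ∈ {1}
  x = 10: [0↦0, 1↦1, 2↦4, 3↦9, 4↦5, 5↦3, 6↦3, 7↦5, 8↦9, 9↦4, 10↦1]  zeros at y ∈ {0}
Collecting zeros: affine points = {(0, 10), (1, 9), (2, 8), (3, 7), (4, 6), (5, 5), (6, 4), (7, 3), (8, 2), (9, 1), (10, 0)}.
Total count |C(F_11)_aff| = 11.


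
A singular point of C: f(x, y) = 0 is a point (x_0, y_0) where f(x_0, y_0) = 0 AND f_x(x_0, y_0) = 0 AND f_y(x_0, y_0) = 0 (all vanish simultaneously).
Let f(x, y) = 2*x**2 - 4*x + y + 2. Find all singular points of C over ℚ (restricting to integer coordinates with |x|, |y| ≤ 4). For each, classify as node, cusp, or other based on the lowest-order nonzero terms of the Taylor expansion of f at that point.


No singular points in the scanned grid; C is smooth there.

Compute partial derivatives:
  f_x = 4*x - 4.
  f_y = 1.
f_y = 1 is a nonzero constant, so f_y never vanishes: no point (x, y) can satisfy f = f_x = f_y = 0. In particular no (x, y) ∈ {−4, ..., 4}² is singular; the curve is smooth.


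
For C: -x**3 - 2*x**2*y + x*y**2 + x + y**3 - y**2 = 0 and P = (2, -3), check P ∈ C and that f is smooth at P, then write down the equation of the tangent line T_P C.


Tangent line at P: 22*x + 13*y - 5 = 0.

Step 1: f(2, -3) = 0, so P lies on C.
Step 2: partial derivatives
  f_x(x, y) = -3*x**2 - 4*x*y + y**2 + 1, f_y(x, y) = -2*x**2 + 2*x*y + 3*y**2 - 2*y.
  f_x(P) = 22, f_y(P) = 13 (gradient nonzero, so P is smooth).
Step 3: tangent line at P: 22·(x − 2) + 13·(y − -3) = 0.
Expanding: 22*x + 13*y - 5 = 0.


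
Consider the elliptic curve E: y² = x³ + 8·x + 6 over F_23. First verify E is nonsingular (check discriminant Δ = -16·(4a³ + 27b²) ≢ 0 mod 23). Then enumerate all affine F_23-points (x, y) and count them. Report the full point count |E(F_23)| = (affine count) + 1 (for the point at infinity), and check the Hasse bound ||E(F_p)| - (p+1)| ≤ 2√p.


Affine points = {(0, 11), (0, 12), (9, 5), (9, 18), (12, 6), (12, 17), (17, 8), (17, 15), (18, 5), (18, 18), (19, 5), (19, 18), (20, 1), (20, 22)}; affine count = 14; |E(F_23)| = 15.

Discriminant check: Δ ∝ 4a³ + 27b² = 4·8³ + 27·6² = 4·512 + 27·36 ≡ 7 (mod 23). Nonzero ⇒ E is nonsingular.
For each x ∈ F_23, compute rhs = x³ + 8·x + 6 mod 23, then count y ∈ F_23 with y² ≡ rhs.
  x = 0: rhs = 6, matching y values: 11, 12 (2 points).
  x = 1: rhs = 15, matching y values: none (0 points).
  x = 2: rhs = 7, matching y values: none (0 points).
  x = 3: rhs = 11, matching y values: none (0 points).
  x = 4: rhs = 10, matching y values: none (0 points).
  x = 5: rhs = 10, matching y values: none (0 points).
  x = 6: rhs = 17, matching y values: none (0 points).
  x = 7: rhs = 14, matching y values: none (0 points).
  x = 8: rhs = 7, matching y values: none (0 points).
  x = 9: rhs = 2, matching y values: 5, 18 (2 points).
  x = 10: rhs = 5, matching y values: none (0 points).
  x = 11: rhs = 22, matching y values: none (0 points).
  x = 12: rhs = 13, matching y values: 6, 17 (2 points).
  x = 13: rhs = 7, matching y values: none (0 points).
  x = 14: rhs = 10, matching y values: none (0 points).
  x = 15: rhs = 5, matching y values: none (0 points).
  x = 16: rhs = 21, matching y values: none (0 points).
  x = 17: rhs = 18, matching y values: 8, 15 (2 points).
  x = 18: rhs = 2, matching y values: 5, 18 (2 points).
  x = 19: rhs = 2, matching y values: 5, 18 (2 points).
  x = 20: rhs = 1, matching y values: 1, 22 (2 points).
  x = 21: rhs = 5, matching y values: none (0 points).
  x = 22: rhs = 20, matching y values: none (0 points).
Total affine count: 14.
Full point count |E(F_23)| = 14 + 1 = 15.
Hasse bound: |15 − (23+1)| = |-9| = 9 ≤ 2√23 ≈ 9.5917 ✓.


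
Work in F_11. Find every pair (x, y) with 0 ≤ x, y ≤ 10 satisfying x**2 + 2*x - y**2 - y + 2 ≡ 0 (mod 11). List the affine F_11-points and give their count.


Affine F_11-points: {(0, 1), (0, 9), (3, 2), (3, 8), (6, 2), (6, 8), (9, 1), (9, 9), (10, 3), (10, 7)}; count = 10.

For each of the 121 pairs (x, y) ∈ F_11², evaluate f(x, y) mod 11. Record the zeros.
  x = 0: [0↦2, 1↦0, 2↦7, 3↦1, 4↦4, 5↦5, 6↦4, 7↦1, 8↦7, 9↦0, 10↦2]  zeros at y ∈ {1, 9}
  x = 1: [0↦5, 1↦3, 2↦10, 3↦4, 4↦7, 5↦8, 6↦7, 7↦4, 8↦10, 9↦3, 10↦5]  zeros at y ∈ ∅
  x = 2: [0↦10, 1↦8, 2↦4, 3↦9, 4↦1, 5↦2, 6↦1, 7↦9, 8↦4, 9↦8, 10↦10]  zeros at y ∈ ∅
  x = 3: [0↦6, 1↦4, 2↦0, 3↦5, 4↦8, 5↦9, 6↦8, 7↦5, 8↦0, 9↦4, 10↦6]  zeros at y ∈ {2, 8}
  x = 4: [0↦4, 1↦2, 2↦9, 3↦3, 4↦6, 5↦7, 6↦6, 7↦3, 8↦9, 9↦2, 10↦4]  zeros at y ∈ ∅
  x = 5: [0↦4, 1↦2, 2↦9, 3↦3, 4↦6, 5↦7, 6↦6, 7↦3, 8↦9, 9↦2, 10↦4]  zeros at y ∈ ∅
  x = 6: [0↦6, 1↦4, 2↦0, 3↦5, 4↦8, 5↦9, 6↦8, 7↦5, 8↦0, 9↦4, 10↦6]  zeros at y ∈ {2, 8}
  x = 7: [0↦10, 1↦8, 2↦4, 3↦9, 4↦1, 5↦2, 6↦1, 7↦9, 8↦4, 9↦8, 10↦10]  zeros at y ∈ ∅
  x = 8: [0↦5, 1↦3, 2↦10, 3↦4, 4↦7, 5↦8, 6↦7, 7↦4, 8↦10, 9↦3, 10↦5]  zeros at y ∈ ∅
  x = 9: [0↦2, 1↦0, 2↦7, 3↦1, 4↦4, 5↦5, 6↦4, 7↦1, 8↦7, 9↦0, 10↦2]  zeros at y ∈ {1, 9}
  x = 10: [0↦1, 1↦10, 2↦6, 3↦0, 4↦3, 5↦4, 6↦3, 7↦0, 8↦6, 9↦10, 10↦1]  zeros at y ∈ {3, 7}
Collecting zeros: affine points = {(0, 1), (0, 9), (3, 2), (3, 8), (6, 2), (6, 8), (9, 1), (9, 9), (10, 3), (10, 7)}.
Total count |C(F_11)_aff| = 10.


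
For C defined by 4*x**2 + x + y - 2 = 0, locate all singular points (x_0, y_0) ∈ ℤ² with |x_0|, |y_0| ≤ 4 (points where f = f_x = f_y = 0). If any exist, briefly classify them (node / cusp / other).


No singular points in the scanned grid; C is smooth there.

Compute partial derivatives:
  f_x = 8*x + 1.
  f_y = 1.
f_y = 1 is a nonzero constant, so f_y never vanishes: no point (x, y) can satisfy f = f_x = f_y = 0. In particular no (x, y) ∈ {−4, ..., 4}² is singular; the curve is smooth.


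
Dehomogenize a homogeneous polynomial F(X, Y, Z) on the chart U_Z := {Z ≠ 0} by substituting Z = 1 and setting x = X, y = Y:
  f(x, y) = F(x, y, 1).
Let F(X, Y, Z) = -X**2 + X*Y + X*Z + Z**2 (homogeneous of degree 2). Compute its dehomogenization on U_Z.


f(x, y) = -x**2 + x*y + x + 1

On U_Z we set Z = 1. Each monomial c·X^i·Y^j·Z^k in F becomes c·x^i·y^j·1^k = c·x^i·y^j.
Substituting Z = 1: F(X, Y, 1) = -x**2 + x*y + x + 1.
Note: deg(f) ≤ deg(F) = 2; strict inequality happens when F is divisible by Z (lost terms).


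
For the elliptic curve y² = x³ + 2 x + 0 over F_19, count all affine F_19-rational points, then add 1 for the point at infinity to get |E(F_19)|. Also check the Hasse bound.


Affine points = {(0, 0), (6, 0), (9, 5), (9, 14), (11, 2), (11, 17), (12, 2), (12, 17), (13, 0), (14, 6), (14, 13), (15, 2), (15, 17), (16, 9), (16, 10), (17, 8), (17, 11), (18, 4), (18, 15)}; affine count = 19; |E(F_19)| = 20.

Discriminant check: Δ ∝ 4a³ + 27b² = 4·2³ + 27·0² = 4·8 + 27·0 ≡ 13 (mod 19). Nonzero ⇒ E is nonsingular.
For each x ∈ F_19, compute rhs = x³ + 2·x + 0 mod 19, then count y ∈ F_19 with y² ≡ rhs.
  x = 0: rhs = 0, matching y values: 0 (1 points).
  x = 1: rhs = 3, matching y values: none (0 points).
  x = 2: rhs = 12, matching y values: none (0 points).
  x = 3: rhs = 14, matching y values: none (0 points).
  x = 4: rhs = 15, matching y values: none (0 points).
  x = 5: rhs = 2, matching y values: none (0 points).
  x = 6: rhs = 0, matching y values: 0 (1 points).
  x = 7: rhs = 15, matching y values: none (0 points).
  x = 8: rhs = 15, matching y values: none (0 points).
  x = 9: rhs = 6, matching y values: 5, 14 (2 points).
  x = 10: rhs = 13, matching y values: none (0 points).
  x = 11: rhs = 4, matching y values: 2, 17 (2 points).
  x = 12: rhs = 4, matching y values: 2, 17 (2 points).
  x = 13: rhs = 0, matching y values: 0 (1 points).
  x = 14: rhs = 17, matching y values: 6, 13 (2 points).
  x = 15: rhs = 4, matching y values: 2, 17 (2 points).
  x = 16: rhs = 5, matching y values: 9, 10 (2 points).
  x = 17: rhs = 7, matching y values: 8, 11 (2 points).
  x = 18: rhs = 16, matching y values: 4, 15 (2 points).
Total affine count: 19.
Full point count |E(F_19)| = 19 + 1 = 20.
Hasse bound: |20 − (19+1)| = |0| = 0 ≤ 2√19 ≈ 8.7178 ✓.


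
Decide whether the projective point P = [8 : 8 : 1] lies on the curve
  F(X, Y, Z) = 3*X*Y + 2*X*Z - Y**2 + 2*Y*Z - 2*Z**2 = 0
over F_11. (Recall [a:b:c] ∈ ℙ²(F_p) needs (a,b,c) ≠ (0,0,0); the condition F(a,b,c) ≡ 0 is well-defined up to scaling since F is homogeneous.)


F(8,8,1) ≡ 4 (mod 11); P is NOT on the curve.

Evaluate F(8, 8, 1) term-by-term (mod 11).
  3*X*Y ↦ 3·8·8·1 = 192
  2*X*Z ↦ 2·8·1·1 = 16
  -Y**2 ↦ -1·1·64·1 = -64
  2*Y*Z ↦ 2·1·8·1 = 16
  -2*Z**2 ↦ -2·1·1·1 = -2
Sum: F(8, 8, 1) = (192) + (16) + (-64) + (16) + (-2) = 158.
Reducing mod 11: 158 ≡ 4 (mod 11).
Since F(a, b, c) ≡ 4 ≠ 0 (mod 11), P does NOT lie on the curve.
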